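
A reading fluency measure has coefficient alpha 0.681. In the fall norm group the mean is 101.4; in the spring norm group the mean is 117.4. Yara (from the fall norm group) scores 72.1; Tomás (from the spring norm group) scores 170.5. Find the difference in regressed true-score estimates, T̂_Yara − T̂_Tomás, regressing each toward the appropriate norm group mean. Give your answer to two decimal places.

T̂_Yara = 0.681(72.1) + 0.319(101.4) = 81.4467
T̂_Tomás = 0.681(170.5) + 0.319(117.4) = 153.5611
Difference = 81.4467 − 153.5611 = -72.1144

-72.11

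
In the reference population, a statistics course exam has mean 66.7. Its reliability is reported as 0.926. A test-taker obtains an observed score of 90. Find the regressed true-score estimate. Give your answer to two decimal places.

88.28

Regress the observed score toward the mean by the unreliability: T̂ = 0.926·90 + 0.074·66.7 = 83.340 + 4.9358 = 88.276.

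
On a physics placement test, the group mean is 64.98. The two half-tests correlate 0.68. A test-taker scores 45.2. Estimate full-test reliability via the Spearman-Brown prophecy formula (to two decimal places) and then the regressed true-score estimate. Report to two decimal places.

48.96

Spearman-Brown: ρ = 2r/(1 + r) = 2(0.68)/(1 + 0.68) = 1.360/1.68 = 0.8095 → 0.81
T̂ = ρX + (1 − ρ)μ
  = 0.81 × 45.2 + 0.19 × 64.98
  = 36.612 + 12.3462
  = 48.958
  ≈ 48.96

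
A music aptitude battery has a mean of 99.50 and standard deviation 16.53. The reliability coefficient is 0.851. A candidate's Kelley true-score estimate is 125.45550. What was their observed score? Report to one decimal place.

T̂ = ρX + (1 − ρ)μ  ⇒  X = (T̂ − (1 − ρ)μ) / ρ
X = (125.45550 − 0.149 × 99.50) / 0.851 = (125.45550 − 14.82550) / 0.851 = 110.63000 / 0.851 = 130.000

130.0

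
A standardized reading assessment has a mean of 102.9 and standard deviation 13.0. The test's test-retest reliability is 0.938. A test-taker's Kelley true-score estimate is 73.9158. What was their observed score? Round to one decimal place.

T̂ = ρX + (1 − ρ)μ  ⇒  X = (T̂ − (1 − ρ)μ) / ρ
X = (73.9158 − 0.062 × 102.9) / 0.938 = (73.9158 − 6.3798) / 0.938 = 67.5360 / 0.938 = 72.000

72.0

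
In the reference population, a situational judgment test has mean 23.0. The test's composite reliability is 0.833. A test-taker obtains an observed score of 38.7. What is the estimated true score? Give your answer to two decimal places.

36.08

Regress the observed score toward the mean by the unreliability: T̂ = 0.833·38.7 + 0.167·23.0 = 32.2371 + 3.8410 = 36.078.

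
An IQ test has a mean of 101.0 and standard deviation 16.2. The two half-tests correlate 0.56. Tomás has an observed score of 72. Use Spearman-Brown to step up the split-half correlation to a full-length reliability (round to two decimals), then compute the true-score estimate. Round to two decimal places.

Spearman-Brown: ρ = 2r/(1 + r) = 2(0.56)/(1 + 0.56) = 1.120/1.56 = 0.7179 → 0.72
T̂ = ρX + (1 − ρ)μ
  = 0.72 × 72 + 0.28 × 101.0
  = 51.84 + 28.280
  = 80.120
  ≈ 80.12

80.12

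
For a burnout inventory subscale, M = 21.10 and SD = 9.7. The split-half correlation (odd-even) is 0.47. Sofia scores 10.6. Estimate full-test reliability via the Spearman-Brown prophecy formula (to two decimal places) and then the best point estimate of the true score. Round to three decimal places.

14.380

Spearman-Brown: ρ = 2r/(1 + r) = 2(0.47)/(1 + 0.47) = 0.940/1.47 = 0.6395 → 0.64
T̂ = ρX + (1 − ρ)μ
  = 0.64 × 10.6 + 0.36 × 21.10
  = 6.784 + 7.5960
  = 14.3800
  ≈ 14.380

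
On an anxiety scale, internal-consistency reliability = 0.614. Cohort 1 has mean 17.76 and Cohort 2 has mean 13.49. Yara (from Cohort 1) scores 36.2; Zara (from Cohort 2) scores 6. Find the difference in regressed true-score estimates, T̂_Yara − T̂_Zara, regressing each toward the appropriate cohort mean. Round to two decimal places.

20.19

T̂_Yara = 0.614(36.2) + 0.386(17.76) = 29.0822
T̂_Zara = 0.614(6) + 0.386(13.49) = 8.8911
Difference = 29.0822 − 8.8911 = 20.1910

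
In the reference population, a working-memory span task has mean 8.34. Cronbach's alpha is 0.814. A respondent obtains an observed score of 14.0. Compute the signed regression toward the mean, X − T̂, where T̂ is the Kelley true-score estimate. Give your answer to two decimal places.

1.05

Weight the observed score by reliability and the mean by (1 − reliability): T̂ = 0.814·14.0 + 0.186·8.34 = 11.3960 + 1.55124 = 12.9472.
X − T̂ = 14.0 − 12.947 = 1.053 → 1.05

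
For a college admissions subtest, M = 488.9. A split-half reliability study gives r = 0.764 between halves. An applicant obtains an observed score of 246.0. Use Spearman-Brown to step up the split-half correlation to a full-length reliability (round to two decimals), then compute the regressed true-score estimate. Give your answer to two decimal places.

277.58

Spearman-Brown: ρ = 2r/(1 + r) = 2(0.764)/(1 + 0.764) = 1.5280/1.764 = 0.8662 → 0.87
T̂ = 0.87(246.0) + 0.13(488.9) = 214.020 + 63.557 = 277.577 → 277.58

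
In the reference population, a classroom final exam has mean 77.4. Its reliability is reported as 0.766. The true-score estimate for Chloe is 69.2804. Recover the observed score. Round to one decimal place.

66.8

T̂ = ρX + (1 − ρ)μ  ⇒  X = (T̂ − (1 − ρ)μ) / ρ
X = (69.2804 − 0.234 × 77.4) / 0.766 = (69.2804 − 18.1116) / 0.766 = 51.1688 / 0.766 = 66.800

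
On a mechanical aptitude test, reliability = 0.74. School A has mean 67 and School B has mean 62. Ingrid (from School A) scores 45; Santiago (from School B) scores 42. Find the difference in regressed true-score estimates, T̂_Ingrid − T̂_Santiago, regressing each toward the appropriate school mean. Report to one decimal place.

3.5

T̂_Ingrid = 0.74(45) + 0.26(67) = 50.720
T̂_Santiago = 0.74(42) + 0.26(62) = 47.200
Difference = 50.720 − 47.200 = 3.520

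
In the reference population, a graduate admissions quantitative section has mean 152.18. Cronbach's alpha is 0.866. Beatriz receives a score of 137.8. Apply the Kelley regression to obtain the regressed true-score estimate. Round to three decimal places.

139.727

T̂ = ρX + (1 − ρ)μ
  = 0.866 × 137.8 + 0.134 × 152.18
  = 119.3348 + 20.39212
  = 139.7269
  ≈ 139.727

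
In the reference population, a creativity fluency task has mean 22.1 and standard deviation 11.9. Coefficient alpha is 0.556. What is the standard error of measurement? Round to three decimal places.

7.929

SEM = SD · √(1 − ρ) = 11.9 × √0.444 = 11.9 × 0.6663 = 7.9294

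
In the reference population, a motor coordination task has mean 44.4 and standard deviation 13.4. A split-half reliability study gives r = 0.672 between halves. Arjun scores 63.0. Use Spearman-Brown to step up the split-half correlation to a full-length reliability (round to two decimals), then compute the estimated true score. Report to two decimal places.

59.28

Spearman-Brown: ρ = 2r/(1 + r) = 2(0.672)/(1 + 0.672) = 1.3440/1.672 = 0.8038 → 0.80
T̂ = ρX + (1 − ρ)μ
  = 0.80 × 63.0 + 0.20 × 44.4
  = 50.400 + 8.880
  = 59.280
  ≈ 59.28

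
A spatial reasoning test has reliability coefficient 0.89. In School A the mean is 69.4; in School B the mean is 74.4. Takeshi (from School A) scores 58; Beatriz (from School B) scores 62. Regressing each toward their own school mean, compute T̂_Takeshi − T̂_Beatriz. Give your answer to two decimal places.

T̂_Takeshi = 0.89(58) + 0.11(69.4) = 59.2540
T̂_Beatriz = 0.89(62) + 0.11(74.4) = 63.3640
Difference = 59.2540 − 63.3640 = -4.1100

-4.11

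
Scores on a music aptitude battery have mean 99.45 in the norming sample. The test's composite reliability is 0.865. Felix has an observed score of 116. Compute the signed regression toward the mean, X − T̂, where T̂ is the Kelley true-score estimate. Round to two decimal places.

2.23

T̂ = ρX + (1 − ρ)μ
  = 0.865 × 116 + 0.135 × 99.45
  = 100.340 + 13.42575
  = 113.7657
  ≈ 113.766
X − T̂ = 116 − 113.766 = 2.234 → 2.23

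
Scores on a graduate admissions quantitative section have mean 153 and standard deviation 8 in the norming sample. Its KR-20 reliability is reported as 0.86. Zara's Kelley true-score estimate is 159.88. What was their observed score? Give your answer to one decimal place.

T̂ = ρX + (1 − ρ)μ  ⇒  X = (T̂ − (1 − ρ)μ) / ρ
X = (159.88 − 0.14 × 153) / 0.86 = (159.88 − 21.42) / 0.86 = 138.46 / 0.86 = 161.000

161.0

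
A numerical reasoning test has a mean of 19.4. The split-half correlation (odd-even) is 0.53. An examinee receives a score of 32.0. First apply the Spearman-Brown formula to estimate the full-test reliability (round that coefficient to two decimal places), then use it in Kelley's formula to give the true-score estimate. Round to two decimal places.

Spearman-Brown: ρ = 2r/(1 + r) = 2(0.53)/(1 + 0.53) = 1.060/1.53 = 0.6928 → 0.69
T̂ = 0.69(32.0) + 0.31(19.4) = 22.080 + 6.014 = 28.094 → 28.09

28.09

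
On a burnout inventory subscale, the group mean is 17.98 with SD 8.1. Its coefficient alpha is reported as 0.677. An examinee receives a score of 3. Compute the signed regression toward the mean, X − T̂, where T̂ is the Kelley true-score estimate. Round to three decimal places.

T̂ = 0.677(3) + 0.323(17.98) = 2.031 + 5.80754 = 7.83854 → 7.8385
X − T̂ = 3 − 7.8385 = -4.8385 → -4.839

-4.839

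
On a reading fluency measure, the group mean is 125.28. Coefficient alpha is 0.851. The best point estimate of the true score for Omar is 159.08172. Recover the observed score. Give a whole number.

165

T̂ = ρX + (1 − ρ)μ  ⇒  X = (T̂ − (1 − ρ)μ) / ρ
X = (159.08172 − 0.149 × 125.28) / 0.851 = (159.08172 − 18.66672) / 0.851 = 140.41500 / 0.851 = 165.00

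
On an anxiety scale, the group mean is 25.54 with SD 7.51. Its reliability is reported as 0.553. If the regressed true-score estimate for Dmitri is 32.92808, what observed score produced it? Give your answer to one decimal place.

T̂ = ρX + (1 − ρ)μ  ⇒  X = (T̂ − (1 − ρ)μ) / ρ
X = (32.92808 − 0.447 × 25.54) / 0.553 = (32.92808 − 11.41638) / 0.553 = 21.51170 / 0.553 = 38.900

38.9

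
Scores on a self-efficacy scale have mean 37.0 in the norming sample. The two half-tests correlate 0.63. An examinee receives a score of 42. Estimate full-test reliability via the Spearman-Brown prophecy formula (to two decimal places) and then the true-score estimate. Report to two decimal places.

40.85

Spearman-Brown: ρ = 2r/(1 + r) = 2(0.63)/(1 + 0.63) = 1.260/1.63 = 0.7730 → 0.77
Kelley's formula gives T̂ = 0.77·42 + 0.23·37.0 = 32.34 + 8.510 = 40.850.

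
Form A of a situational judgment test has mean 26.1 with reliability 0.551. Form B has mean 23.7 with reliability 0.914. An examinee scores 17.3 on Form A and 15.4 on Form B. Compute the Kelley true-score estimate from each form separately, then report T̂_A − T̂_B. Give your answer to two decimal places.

T̂_A = 0.551(17.3) + 0.449(26.1) = 21.2512
T̂_B = 0.914(15.4) + 0.086(23.7) = 16.1138
T̂_A − T̂_B = 5.1374

5.14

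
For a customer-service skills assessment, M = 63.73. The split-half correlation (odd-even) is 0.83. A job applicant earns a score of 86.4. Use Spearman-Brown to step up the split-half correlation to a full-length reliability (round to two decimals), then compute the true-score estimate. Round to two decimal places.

84.36

Spearman-Brown: ρ = 2r/(1 + r) = 2(0.83)/(1 + 0.83) = 1.660/1.83 = 0.9071 → 0.91
Regress the observed score toward the mean by the unreliability: T̂ = 0.91·86.4 + 0.09·63.73 = 78.624 + 5.7357 = 84.360.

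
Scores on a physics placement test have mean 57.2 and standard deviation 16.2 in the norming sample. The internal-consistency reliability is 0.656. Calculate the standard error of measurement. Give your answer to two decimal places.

9.50

SEM = SD · √(1 − ρ) = 16.2 × √0.344 = 16.2 × 0.5865 = 9.502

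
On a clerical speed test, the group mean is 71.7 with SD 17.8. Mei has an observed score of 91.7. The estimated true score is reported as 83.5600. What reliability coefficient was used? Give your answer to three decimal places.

0.593

T̂ = ρX + (1 − ρ)μ  ⇒  T̂ − μ = ρ(X − μ)
ρ = (T̂ − μ)/(X − μ) = (83.5600 − 71.7) / (91.7 − 71.7) = 11.8600 / 20.0 = 0.59300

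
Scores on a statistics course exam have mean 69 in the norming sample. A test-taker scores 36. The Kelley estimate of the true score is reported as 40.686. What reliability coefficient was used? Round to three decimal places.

T̂ = ρX + (1 − ρ)μ  ⇒  T̂ − μ = ρ(X − μ)
ρ = (T̂ − μ)/(X − μ) = (40.686 − 69) / (36 − 69) = -28.314 / -33.0 = 0.85800

0.858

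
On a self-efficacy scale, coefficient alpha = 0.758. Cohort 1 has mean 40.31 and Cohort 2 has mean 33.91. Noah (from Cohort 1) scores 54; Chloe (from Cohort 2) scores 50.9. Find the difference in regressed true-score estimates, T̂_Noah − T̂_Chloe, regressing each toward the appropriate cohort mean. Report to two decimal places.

3.90

T̂_Noah = 0.758(54) + 0.242(40.31) = 50.6870
T̂_Chloe = 0.758(50.9) + 0.242(33.91) = 46.7884
Difference = 50.6870 − 46.7884 = 3.8986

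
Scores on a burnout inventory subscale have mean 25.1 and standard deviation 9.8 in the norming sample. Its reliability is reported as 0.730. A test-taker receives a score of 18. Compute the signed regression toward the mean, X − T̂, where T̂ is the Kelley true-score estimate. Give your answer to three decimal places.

T̂ = ρX + (1 − ρ)μ
  = 0.730 × 18 + 0.270 × 25.1
  = 13.140 + 6.7770
  = 19.91700
  ≈ 19.9170
X − T̂ = 18 − 19.9170 = -1.9170 → -1.917

-1.917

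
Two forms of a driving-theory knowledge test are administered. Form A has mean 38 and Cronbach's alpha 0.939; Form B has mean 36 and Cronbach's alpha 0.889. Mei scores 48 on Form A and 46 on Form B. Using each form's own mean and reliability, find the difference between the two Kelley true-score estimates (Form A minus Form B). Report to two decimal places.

T̂_A = 0.939(48) + 0.061(38) = 47.3900
T̂_B = 0.889(46) + 0.111(36) = 44.8900
T̂_A − T̂_B = 2.5000

2.50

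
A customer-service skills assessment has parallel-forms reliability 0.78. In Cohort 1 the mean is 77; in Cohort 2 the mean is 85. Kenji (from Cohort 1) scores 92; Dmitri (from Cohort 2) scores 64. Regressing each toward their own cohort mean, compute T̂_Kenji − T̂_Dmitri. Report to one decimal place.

20.1

T̂_Kenji = 0.78(92) + 0.22(77) = 88.700
T̂_Dmitri = 0.78(64) + 0.22(85) = 68.620
Difference = 88.700 − 68.620 = 20.080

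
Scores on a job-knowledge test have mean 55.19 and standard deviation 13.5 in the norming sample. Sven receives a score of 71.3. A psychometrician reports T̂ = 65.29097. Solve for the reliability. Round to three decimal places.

T̂ = ρX + (1 − ρ)μ  ⇒  T̂ − μ = ρ(X − μ)
ρ = (T̂ − μ)/(X − μ) = (65.29097 − 55.19) / (71.3 − 55.19) = 10.10097 / 16.11 = 0.62700

0.627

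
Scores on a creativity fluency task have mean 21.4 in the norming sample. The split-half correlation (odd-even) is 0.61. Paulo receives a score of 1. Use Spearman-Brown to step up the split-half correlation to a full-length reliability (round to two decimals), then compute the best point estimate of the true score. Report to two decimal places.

Spearman-Brown: ρ = 2r/(1 + r) = 2(0.61)/(1 + 0.61) = 1.220/1.61 = 0.7578 → 0.76
Kelley's formula gives T̂ = 0.76·1 + 0.24·21.4 = 0.76 + 5.136 = 5.896.

5.90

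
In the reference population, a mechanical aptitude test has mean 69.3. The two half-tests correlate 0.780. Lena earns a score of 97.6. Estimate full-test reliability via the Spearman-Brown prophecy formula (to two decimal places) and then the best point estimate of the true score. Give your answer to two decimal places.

94.20

Spearman-Brown: ρ = 2r/(1 + r) = 2(0.780)/(1 + 0.780) = 1.5600/1.780 = 0.8764 → 0.88
T̂ = 0.88(97.6) + 0.12(69.3) = 85.888 + 8.316 = 94.204 → 94.20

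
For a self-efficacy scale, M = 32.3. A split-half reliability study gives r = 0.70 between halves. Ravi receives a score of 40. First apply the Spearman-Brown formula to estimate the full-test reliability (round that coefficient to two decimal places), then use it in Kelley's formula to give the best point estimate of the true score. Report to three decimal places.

Spearman-Brown: ρ = 2r/(1 + r) = 2(0.70)/(1 + 0.70) = 1.400/1.70 = 0.8235 → 0.82
T̂ = ρX + (1 − ρ)μ
  = 0.82 × 40 + 0.18 × 32.3
  = 32.80 + 5.814
  = 38.6140
  ≈ 38.614

38.614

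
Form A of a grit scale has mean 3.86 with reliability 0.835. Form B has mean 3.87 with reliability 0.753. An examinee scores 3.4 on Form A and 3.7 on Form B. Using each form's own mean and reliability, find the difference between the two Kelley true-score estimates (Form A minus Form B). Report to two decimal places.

T̂_A = 0.835(3.4) + 0.165(3.86) = 3.4759
T̂_B = 0.753(3.7) + 0.247(3.87) = 3.7420
T̂_A − T̂_B = -0.2661

-0.27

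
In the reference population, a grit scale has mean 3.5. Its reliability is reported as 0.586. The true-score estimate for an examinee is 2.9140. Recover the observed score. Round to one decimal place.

T̂ = ρX + (1 − ρ)μ  ⇒  X = (T̂ − (1 − ρ)μ) / ρ
X = (2.9140 − 0.414 × 3.5) / 0.586 = (2.9140 − 1.4490) / 0.586 = 1.4650 / 0.586 = 2.500

2.5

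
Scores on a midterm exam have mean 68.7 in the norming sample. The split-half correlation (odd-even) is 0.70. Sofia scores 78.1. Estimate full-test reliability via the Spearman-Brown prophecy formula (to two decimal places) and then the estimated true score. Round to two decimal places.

Spearman-Brown: ρ = 2r/(1 + r) = 2(0.70)/(1 + 0.70) = 1.400/1.70 = 0.8235 → 0.82
T̂ = ρX + (1 − ρ)μ
  = 0.82 × 78.1 + 0.18 × 68.7
  = 64.042 + 12.366
  = 76.408
  ≈ 76.41

76.41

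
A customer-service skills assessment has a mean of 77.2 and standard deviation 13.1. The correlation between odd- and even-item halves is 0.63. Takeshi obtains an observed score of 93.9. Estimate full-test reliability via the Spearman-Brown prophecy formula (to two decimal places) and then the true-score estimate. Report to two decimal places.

90.06

Spearman-Brown: ρ = 2r/(1 + r) = 2(0.63)/(1 + 0.63) = 1.260/1.63 = 0.7730 → 0.77
Kelley's formula gives T̂ = 0.77·93.9 + 0.23·77.2 = 72.303 + 17.756 = 90.059.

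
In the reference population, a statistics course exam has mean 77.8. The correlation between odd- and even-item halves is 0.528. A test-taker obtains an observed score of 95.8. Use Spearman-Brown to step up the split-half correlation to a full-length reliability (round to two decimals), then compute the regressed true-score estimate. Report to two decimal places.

90.22

Spearman-Brown: ρ = 2r/(1 + r) = 2(0.528)/(1 + 0.528) = 1.0560/1.528 = 0.6911 → 0.69
T̂ = 0.69(95.8) + 0.31(77.8) = 66.102 + 24.118 = 90.220 → 90.22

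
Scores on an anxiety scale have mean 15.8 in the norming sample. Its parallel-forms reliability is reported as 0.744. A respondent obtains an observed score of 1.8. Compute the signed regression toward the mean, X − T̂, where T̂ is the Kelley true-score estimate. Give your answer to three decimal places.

-3.584

Kelley's formula gives T̂ = 0.744·1.8 + 0.256·15.8 = 1.3392 + 4.0448 = 5.38400.
X − T̂ = 1.8 − 5.3840 = -3.5840 → -3.584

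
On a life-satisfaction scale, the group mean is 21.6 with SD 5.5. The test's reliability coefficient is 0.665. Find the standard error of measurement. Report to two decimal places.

3.18

SEM = SD · √(1 − ρ) = 5.5 × √0.335 = 5.5 × 0.5788 = 3.183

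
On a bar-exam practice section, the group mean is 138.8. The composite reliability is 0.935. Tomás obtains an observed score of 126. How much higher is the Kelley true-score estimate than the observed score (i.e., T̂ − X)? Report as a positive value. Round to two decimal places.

0.83

T̂ = 0.935(126) + 0.065(138.8) = 117.810 + 9.0220 = 126.8320 → 126.832
T̂ − X = 126.832 − 126 = 0.832 → 0.83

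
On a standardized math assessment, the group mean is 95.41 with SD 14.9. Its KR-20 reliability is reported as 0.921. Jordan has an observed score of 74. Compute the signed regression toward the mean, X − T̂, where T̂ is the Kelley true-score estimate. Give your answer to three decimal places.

-1.691

Weight the observed score by reliability and the mean by (1 − reliability): T̂ = 0.921·74 + 0.079·95.41 = 68.154 + 7.53739 = 75.69139.
X − T̂ = 74 − 75.6914 = -1.6914 → -1.691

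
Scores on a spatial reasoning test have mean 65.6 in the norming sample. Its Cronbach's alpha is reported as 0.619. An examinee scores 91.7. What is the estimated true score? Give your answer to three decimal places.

81.756

Regress the observed score toward the mean by the unreliability: T̂ = 0.619·91.7 + 0.381·65.6 = 56.7623 + 24.9936 = 81.7559.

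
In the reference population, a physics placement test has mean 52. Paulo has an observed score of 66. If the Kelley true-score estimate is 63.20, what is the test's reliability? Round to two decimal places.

0.80

T̂ = ρX + (1 − ρ)μ  ⇒  T̂ − μ = ρ(X − μ)
ρ = (T̂ − μ)/(X − μ) = (63.20 − 52) / (66 − 52) = 11.20 / 14.0 = 0.8000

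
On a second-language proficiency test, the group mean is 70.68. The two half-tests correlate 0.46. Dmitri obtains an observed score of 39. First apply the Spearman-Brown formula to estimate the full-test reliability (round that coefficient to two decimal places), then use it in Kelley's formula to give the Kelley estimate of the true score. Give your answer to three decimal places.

50.722

Spearman-Brown: ρ = 2r/(1 + r) = 2(0.46)/(1 + 0.46) = 0.920/1.46 = 0.6301 → 0.63
Regress the observed score toward the mean by the unreliability: T̂ = 0.63·39 + 0.37·70.68 = 24.57 + 26.1516 = 50.7216.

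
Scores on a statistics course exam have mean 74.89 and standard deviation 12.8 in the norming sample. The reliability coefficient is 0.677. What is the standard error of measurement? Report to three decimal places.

7.275

SEM = SD · √(1 − ρ) = 12.8 × √0.323 = 12.8 × 0.5683 = 7.2746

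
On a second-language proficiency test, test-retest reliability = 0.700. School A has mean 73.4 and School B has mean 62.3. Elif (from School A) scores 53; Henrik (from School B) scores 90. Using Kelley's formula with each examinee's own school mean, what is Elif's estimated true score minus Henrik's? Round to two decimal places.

-22.57

T̂_Elif = 0.700(53) + 0.300(73.4) = 59.1200
T̂_Henrik = 0.700(90) + 0.300(62.3) = 81.6900
Difference = 59.1200 − 81.6900 = -22.5700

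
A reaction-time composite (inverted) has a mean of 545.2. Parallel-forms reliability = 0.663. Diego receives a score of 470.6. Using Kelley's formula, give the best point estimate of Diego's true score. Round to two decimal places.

T̂ = 0.663(470.6) + 0.337(545.2) = 312.0078 + 183.7324 = 495.740 → 495.74

495.74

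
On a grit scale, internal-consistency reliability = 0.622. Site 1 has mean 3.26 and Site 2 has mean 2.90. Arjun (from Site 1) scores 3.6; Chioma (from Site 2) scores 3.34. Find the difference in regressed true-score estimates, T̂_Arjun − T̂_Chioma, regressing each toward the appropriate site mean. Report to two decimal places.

0.30

T̂_Arjun = 0.622(3.6) + 0.378(3.26) = 3.4715
T̂_Chioma = 0.622(3.34) + 0.378(2.90) = 3.1737
Difference = 3.4715 − 3.1737 = 0.2978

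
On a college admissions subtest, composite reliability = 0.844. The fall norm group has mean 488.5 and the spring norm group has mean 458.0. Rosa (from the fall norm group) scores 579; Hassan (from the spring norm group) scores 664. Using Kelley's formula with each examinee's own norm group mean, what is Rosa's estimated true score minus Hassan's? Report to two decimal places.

T̂_Rosa = 0.844(579) + 0.156(488.5) = 564.8820
T̂_Hassan = 0.844(664) + 0.156(458.0) = 631.8640
Difference = 564.8820 − 631.8640 = -66.9820

-66.98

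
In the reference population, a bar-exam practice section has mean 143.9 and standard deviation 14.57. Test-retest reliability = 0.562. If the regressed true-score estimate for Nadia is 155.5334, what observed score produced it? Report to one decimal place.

T̂ = ρX + (1 − ρ)μ  ⇒  X = (T̂ − (1 − ρ)μ) / ρ
X = (155.5334 − 0.438 × 143.9) / 0.562 = (155.5334 − 63.0282) / 0.562 = 92.5052 / 0.562 = 164.600

164.6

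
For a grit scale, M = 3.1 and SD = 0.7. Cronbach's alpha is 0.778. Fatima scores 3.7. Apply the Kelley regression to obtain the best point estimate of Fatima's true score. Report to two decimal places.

Weight the observed score by reliability and the mean by (1 − reliability): T̂ = 0.778·3.7 + 0.222·3.1 = 2.8786 + 0.6882 = 3.567.

3.57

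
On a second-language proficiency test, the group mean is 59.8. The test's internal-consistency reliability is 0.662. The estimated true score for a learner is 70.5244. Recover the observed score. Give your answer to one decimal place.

76.0

T̂ = ρX + (1 − ρ)μ  ⇒  X = (T̂ − (1 − ρ)μ) / ρ
X = (70.5244 − 0.338 × 59.8) / 0.662 = (70.5244 − 20.2124) / 0.662 = 50.3120 / 0.662 = 76.000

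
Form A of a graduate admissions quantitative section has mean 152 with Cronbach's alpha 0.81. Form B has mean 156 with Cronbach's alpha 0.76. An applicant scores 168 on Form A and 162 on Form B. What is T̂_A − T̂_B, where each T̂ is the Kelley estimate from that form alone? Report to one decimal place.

T̂_A = 0.81(168) + 0.19(152) = 164.960
T̂_B = 0.76(162) + 0.24(156) = 160.560
T̂_A − T̂_B = 4.400

4.4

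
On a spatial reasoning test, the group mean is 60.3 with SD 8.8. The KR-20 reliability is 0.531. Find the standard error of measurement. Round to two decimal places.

6.03

SEM = SD · √(1 − ρ) = 8.8 × √0.469 = 8.8 × 0.6848 = 6.027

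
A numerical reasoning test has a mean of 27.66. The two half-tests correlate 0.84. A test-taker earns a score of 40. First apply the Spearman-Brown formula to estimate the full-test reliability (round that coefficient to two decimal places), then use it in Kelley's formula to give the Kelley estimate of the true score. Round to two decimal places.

Spearman-Brown: ρ = 2r/(1 + r) = 2(0.84)/(1 + 0.84) = 1.680/1.84 = 0.9130 → 0.91
T̂ = ρX + (1 − ρ)μ
  = 0.91 × 40 + 0.09 × 27.66
  = 36.40 + 2.4894
  = 38.889
  ≈ 38.89

38.89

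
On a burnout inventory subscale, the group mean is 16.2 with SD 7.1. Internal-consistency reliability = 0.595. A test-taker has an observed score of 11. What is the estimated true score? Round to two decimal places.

T̂ = 0.595(11) + 0.405(16.2) = 6.545 + 6.5610 = 13.106 → 13.11

13.11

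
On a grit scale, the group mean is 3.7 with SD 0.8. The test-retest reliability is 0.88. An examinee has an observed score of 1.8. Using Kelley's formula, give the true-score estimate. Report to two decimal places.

T̂ = ρX + (1 − ρ)μ
  = 0.88 × 1.8 + 0.12 × 3.7
  = 1.584 + 0.444
  = 2.028
  ≈ 2.03

2.03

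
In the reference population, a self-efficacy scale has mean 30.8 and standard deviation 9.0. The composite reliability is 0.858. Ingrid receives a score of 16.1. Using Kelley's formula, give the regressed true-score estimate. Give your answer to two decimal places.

T̂ = 0.858(16.1) + 0.142(30.8) = 13.8138 + 4.3736 = 18.187 → 18.19

18.19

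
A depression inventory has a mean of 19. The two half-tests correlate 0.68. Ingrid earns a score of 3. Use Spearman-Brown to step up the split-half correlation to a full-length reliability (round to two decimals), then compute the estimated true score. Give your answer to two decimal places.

Spearman-Brown: ρ = 2r/(1 + r) = 2(0.68)/(1 + 0.68) = 1.360/1.68 = 0.8095 → 0.81
Regress the observed score toward the mean by the unreliability: T̂ = 0.81·3 + 0.19·19 = 2.43 + 3.61 = 6.040.

6.04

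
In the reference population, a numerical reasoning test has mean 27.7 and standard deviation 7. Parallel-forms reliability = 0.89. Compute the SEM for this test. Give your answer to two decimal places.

2.32

SEM = SD · √(1 − ρ) = 7 × √0.11 = 7 × 0.3317 = 2.322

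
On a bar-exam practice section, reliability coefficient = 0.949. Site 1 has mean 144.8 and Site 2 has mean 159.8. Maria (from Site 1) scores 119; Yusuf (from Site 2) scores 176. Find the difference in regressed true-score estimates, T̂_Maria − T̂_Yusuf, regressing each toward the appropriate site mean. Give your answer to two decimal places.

T̂_Maria = 0.949(119) + 0.051(144.8) = 120.3158
T̂_Yusuf = 0.949(176) + 0.051(159.8) = 175.1738
Difference = 120.3158 − 175.1738 = -54.8580

-54.86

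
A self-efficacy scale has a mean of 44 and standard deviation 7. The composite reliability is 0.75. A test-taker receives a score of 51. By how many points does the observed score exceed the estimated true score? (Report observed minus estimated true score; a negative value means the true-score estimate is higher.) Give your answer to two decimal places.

1.75

Regress the observed score toward the mean by the unreliability: T̂ = 0.75·51 + 0.25·44 = 38.25 + 11.00 = 49.2500.
X − T̂ = 51 − 49.250 = 1.750 → 1.75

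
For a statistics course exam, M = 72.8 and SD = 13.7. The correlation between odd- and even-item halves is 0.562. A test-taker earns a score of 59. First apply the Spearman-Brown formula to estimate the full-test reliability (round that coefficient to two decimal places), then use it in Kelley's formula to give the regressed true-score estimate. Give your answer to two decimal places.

62.86

Spearman-Brown: ρ = 2r/(1 + r) = 2(0.562)/(1 + 0.562) = 1.1240/1.562 = 0.7196 → 0.72
Regress the observed score toward the mean by the unreliability: T̂ = 0.72·59 + 0.28·72.8 = 42.48 + 20.384 = 62.864.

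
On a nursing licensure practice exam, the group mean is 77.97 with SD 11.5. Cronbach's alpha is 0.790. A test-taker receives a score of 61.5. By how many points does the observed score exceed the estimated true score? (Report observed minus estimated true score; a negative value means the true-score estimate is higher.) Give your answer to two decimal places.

-3.46

T̂ = 0.790(61.5) + 0.210(77.97) = 48.5850 + 16.37370 = 64.9587 → 64.959
X − T̂ = 61.5 − 64.959 = -3.459 → -3.46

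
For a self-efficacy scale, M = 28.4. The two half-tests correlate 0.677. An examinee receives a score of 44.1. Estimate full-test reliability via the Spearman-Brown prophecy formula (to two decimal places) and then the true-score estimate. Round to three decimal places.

Spearman-Brown: ρ = 2r/(1 + r) = 2(0.677)/(1 + 0.677) = 1.3540/1.677 = 0.8074 → 0.81
T̂ = ρX + (1 − ρ)μ
  = 0.81 × 44.1 + 0.19 × 28.4
  = 35.721 + 5.396
  = 41.1170
  ≈ 41.117

41.117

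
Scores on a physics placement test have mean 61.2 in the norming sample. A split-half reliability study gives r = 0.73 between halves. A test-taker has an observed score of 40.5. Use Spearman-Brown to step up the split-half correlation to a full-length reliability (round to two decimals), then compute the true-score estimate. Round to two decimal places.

Spearman-Brown: ρ = 2r/(1 + r) = 2(0.73)/(1 + 0.73) = 1.460/1.73 = 0.8439 → 0.84
T̂ = ρX + (1 − ρ)μ
  = 0.84 × 40.5 + 0.16 × 61.2
  = 34.020 + 9.792
  = 43.812
  ≈ 43.81

43.81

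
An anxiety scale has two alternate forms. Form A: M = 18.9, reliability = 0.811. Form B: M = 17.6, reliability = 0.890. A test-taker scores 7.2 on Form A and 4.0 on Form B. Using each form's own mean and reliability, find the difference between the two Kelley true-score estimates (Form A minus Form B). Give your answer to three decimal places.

3.915

T̂_A = 0.811(7.2) + 0.189(18.9) = 9.41130
T̂_B = 0.890(4.0) + 0.110(17.6) = 5.49600
T̂_A − T̂_B = 3.91530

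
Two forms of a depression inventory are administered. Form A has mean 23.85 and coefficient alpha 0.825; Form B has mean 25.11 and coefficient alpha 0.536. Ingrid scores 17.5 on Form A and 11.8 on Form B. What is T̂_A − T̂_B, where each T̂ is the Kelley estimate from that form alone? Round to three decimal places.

T̂_A = 0.825(17.5) + 0.175(23.85) = 18.61125
T̂_B = 0.536(11.8) + 0.464(25.11) = 17.97584
T̂_A − T̂_B = 0.63541

0.635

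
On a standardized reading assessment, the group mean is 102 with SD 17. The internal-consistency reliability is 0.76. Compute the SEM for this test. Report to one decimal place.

SEM = SD · √(1 − ρ) = 17 × √0.24 = 17 × 0.4899 = 8.328

8.3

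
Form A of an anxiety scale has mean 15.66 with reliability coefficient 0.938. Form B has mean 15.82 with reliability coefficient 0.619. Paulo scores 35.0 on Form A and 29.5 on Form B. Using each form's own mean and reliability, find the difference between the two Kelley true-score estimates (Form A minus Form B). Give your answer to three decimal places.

9.513

T̂_A = 0.938(35.0) + 0.062(15.66) = 33.80092
T̂_B = 0.619(29.5) + 0.381(15.82) = 24.28792
T̂_A − T̂_B = 9.51300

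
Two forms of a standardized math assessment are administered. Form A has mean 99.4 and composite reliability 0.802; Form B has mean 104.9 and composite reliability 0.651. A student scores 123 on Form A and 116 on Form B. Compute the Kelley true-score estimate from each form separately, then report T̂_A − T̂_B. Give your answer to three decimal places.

T̂_A = 0.802(123) + 0.198(99.4) = 118.32720
T̂_B = 0.651(116) + 0.349(104.9) = 112.12610
T̂_A − T̂_B = 6.20110

6.201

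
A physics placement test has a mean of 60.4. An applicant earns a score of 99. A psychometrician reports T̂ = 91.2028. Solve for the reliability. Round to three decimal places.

0.798

T̂ = ρX + (1 − ρ)μ  ⇒  T̂ − μ = ρ(X − μ)
ρ = (T̂ − μ)/(X − μ) = (91.2028 − 60.4) / (99 − 60.4) = 30.8028 / 38.6 = 0.79800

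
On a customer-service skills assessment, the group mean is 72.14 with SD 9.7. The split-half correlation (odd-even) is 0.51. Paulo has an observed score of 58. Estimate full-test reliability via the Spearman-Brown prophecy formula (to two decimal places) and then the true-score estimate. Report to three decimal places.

Spearman-Brown: ρ = 2r/(1 + r) = 2(0.51)/(1 + 0.51) = 1.020/1.51 = 0.6755 → 0.68
T̂ = ρX + (1 − ρ)μ
  = 0.68 × 58 + 0.32 × 72.14
  = 39.44 + 23.0848
  = 62.5248
  ≈ 62.525

62.525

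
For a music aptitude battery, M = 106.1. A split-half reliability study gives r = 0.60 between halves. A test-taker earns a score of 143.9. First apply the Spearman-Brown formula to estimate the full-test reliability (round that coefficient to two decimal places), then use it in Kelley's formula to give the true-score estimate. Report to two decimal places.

Spearman-Brown: ρ = 2r/(1 + r) = 2(0.60)/(1 + 0.60) = 1.200/1.60 = 0.7500 → 0.75
T̂ = 0.75(143.9) + 0.25(106.1) = 107.925 + 26.525 = 134.450 → 134.45

134.45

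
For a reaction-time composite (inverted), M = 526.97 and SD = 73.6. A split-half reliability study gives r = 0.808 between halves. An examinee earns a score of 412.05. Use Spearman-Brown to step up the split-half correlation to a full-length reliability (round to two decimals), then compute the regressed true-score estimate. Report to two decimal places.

424.69

Spearman-Brown: ρ = 2r/(1 + r) = 2(0.808)/(1 + 0.808) = 1.6160/1.808 = 0.8938 → 0.89
T̂ = 0.89(412.05) + 0.11(526.97) = 366.7245 + 57.9667 = 424.691 → 424.69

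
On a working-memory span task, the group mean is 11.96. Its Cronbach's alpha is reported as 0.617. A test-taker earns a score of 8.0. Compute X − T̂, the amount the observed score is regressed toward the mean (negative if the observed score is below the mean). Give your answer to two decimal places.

-1.52

T̂ = ρX + (1 − ρ)μ
  = 0.617 × 8.0 + 0.383 × 11.96
  = 4.9360 + 4.58068
  = 9.5167
  ≈ 9.517
X − T̂ = 8.0 − 9.517 = -1.517 → -1.52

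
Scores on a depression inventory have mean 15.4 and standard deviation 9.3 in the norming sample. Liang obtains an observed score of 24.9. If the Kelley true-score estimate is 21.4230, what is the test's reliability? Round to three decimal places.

T̂ = ρX + (1 − ρ)μ  ⇒  T̂ − μ = ρ(X − μ)
ρ = (T̂ − μ)/(X − μ) = (21.4230 − 15.4) / (24.9 − 15.4) = 6.0230 / 9.5 = 0.63400

0.634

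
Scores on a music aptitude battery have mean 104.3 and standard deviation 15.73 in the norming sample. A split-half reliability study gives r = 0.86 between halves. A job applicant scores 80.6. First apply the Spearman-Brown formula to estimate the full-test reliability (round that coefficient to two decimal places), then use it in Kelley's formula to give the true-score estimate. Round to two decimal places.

82.50

Spearman-Brown: ρ = 2r/(1 + r) = 2(0.86)/(1 + 0.86) = 1.720/1.86 = 0.9247 → 0.92
Weight the observed score by reliability and the mean by (1 − reliability): T̂ = 0.92·80.6 + 0.08·104.3 = 74.152 + 8.344 = 82.496.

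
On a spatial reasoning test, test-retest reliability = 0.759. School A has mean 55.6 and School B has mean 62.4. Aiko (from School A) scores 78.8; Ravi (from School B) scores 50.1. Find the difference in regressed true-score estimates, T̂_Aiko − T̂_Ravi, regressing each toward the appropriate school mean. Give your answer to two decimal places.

20.14

T̂_Aiko = 0.759(78.8) + 0.241(55.6) = 73.2088
T̂_Ravi = 0.759(50.1) + 0.241(62.4) = 53.0643
Difference = 73.2088 − 53.0643 = 20.1445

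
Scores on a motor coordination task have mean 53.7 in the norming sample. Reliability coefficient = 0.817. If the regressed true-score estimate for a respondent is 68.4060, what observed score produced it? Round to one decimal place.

71.7

T̂ = ρX + (1 − ρ)μ  ⇒  X = (T̂ − (1 − ρ)μ) / ρ
X = (68.4060 − 0.183 × 53.7) / 0.817 = (68.4060 − 9.8271) / 0.817 = 58.5789 / 0.817 = 71.700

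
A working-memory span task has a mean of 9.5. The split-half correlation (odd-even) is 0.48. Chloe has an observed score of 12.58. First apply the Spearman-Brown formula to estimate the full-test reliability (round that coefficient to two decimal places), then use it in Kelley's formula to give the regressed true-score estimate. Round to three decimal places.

11.502

Spearman-Brown: ρ = 2r/(1 + r) = 2(0.48)/(1 + 0.48) = 0.960/1.48 = 0.6486 → 0.65
Regress the observed score toward the mean by the unreliability: T̂ = 0.65·12.58 + 0.35·9.5 = 8.1770 + 3.325 = 11.5020.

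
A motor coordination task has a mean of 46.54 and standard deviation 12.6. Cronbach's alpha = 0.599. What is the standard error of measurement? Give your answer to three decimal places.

7.979

SEM = SD · √(1 − ρ) = 12.6 × √0.401 = 12.6 × 0.6332 = 7.9789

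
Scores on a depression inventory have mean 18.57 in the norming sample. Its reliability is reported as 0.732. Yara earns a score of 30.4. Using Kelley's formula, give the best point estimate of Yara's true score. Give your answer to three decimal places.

27.230

Regress the observed score toward the mean by the unreliability: T̂ = 0.732·30.4 + 0.268·18.57 = 22.2528 + 4.97676 = 27.2296.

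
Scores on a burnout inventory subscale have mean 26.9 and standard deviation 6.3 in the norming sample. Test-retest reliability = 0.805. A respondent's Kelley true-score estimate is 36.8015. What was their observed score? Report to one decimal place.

T̂ = ρX + (1 − ρ)μ  ⇒  X = (T̂ − (1 − ρ)μ) / ρ
X = (36.8015 − 0.195 × 26.9) / 0.805 = (36.8015 − 5.2455) / 0.805 = 31.5560 / 0.805 = 39.200

39.2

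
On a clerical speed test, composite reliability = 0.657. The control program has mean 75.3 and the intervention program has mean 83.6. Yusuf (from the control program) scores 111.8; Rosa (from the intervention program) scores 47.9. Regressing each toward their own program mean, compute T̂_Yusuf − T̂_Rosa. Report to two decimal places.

39.14

T̂_Yusuf = 0.657(111.8) + 0.343(75.3) = 99.2805
T̂_Rosa = 0.657(47.9) + 0.343(83.6) = 60.1451
Difference = 99.2805 − 60.1451 = 39.1354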